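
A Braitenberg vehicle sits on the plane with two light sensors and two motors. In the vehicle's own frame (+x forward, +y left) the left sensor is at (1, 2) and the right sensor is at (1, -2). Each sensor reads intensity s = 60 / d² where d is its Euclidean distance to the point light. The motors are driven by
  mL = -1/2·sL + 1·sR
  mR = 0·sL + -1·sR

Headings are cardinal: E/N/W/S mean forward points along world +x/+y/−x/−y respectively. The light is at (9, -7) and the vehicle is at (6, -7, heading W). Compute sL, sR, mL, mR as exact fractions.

left sensor world pos  = (5, -9); dL² = 20
right sensor world pos = (5, -5); dR² = 20
sL = 60/20 = 3
sR = 60/20 = 3
mL = -1/2·sL + 1·sR = 3/2
mR = 0·sL + -1·sR = -3

3 3 3/2 -3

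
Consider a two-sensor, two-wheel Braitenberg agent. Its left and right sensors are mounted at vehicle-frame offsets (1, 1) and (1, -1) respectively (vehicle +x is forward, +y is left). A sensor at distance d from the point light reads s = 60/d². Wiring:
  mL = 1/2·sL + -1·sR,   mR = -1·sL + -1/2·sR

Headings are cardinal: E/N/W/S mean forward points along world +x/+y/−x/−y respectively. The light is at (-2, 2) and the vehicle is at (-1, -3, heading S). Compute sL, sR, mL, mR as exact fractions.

3/2 5/3 -11/12 -7/3

left sensor world pos  = (0, -4); dL² = 40
right sensor world pos = (-2, -4); dR² = 36
sL = 60/40 = 3/2
sR = 60/36 = 5/3
mL = 1/2·sL + -1·sR = -11/12
mR = -1·sL + -1/2·sR = -7/3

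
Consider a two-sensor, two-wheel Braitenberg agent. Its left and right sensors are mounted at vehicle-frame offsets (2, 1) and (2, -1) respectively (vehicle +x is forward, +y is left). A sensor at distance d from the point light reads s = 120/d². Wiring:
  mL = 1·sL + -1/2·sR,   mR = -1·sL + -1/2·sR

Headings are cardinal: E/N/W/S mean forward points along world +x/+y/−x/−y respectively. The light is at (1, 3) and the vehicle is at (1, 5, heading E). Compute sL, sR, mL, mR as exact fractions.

120/13 24 -36/13 -276/13

left sensor world pos  = (3, 6); dL² = 13
right sensor world pos = (3, 4); dR² = 5
sL = 120/13 = 120/13
sR = 120/5 = 24
mL = 1·sL + -1/2·sR = -36/13
mR = -1·sL + -1/2·sR = -276/13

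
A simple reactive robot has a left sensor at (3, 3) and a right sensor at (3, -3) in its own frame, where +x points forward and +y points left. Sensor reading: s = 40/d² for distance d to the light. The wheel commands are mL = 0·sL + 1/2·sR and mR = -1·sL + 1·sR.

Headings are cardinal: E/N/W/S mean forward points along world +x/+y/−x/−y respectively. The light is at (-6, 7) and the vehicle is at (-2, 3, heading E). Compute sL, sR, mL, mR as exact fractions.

4/5 20/49 10/49 -96/245

left sensor world pos  = (1, 6); dL² = 50
right sensor world pos = (1, 0); dR² = 98
sL = 40/50 = 4/5
sR = 40/98 = 20/49
mL = 0·sL + 1/2·sR = 10/49
mR = -1·sL + 1·sR = -96/245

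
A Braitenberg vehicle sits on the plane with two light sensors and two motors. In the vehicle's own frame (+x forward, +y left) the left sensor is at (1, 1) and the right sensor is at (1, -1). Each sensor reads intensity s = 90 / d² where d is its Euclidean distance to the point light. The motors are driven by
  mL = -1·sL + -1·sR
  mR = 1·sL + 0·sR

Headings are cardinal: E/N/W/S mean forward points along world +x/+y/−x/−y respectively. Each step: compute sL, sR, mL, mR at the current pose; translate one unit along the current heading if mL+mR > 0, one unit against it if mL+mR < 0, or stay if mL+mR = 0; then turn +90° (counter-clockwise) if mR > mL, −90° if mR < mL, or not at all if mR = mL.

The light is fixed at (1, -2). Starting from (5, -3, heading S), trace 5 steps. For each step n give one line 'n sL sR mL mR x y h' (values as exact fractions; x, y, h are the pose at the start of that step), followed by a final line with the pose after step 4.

0 90/29 90/13 -3780/377 90/29 5 -3 S
1 45/13 45/13 -90/13 45/13 5 -2 E
2 18 90/17 -396/17 18 4 -2 N
3 45/4 45/2 -135/4 45/4 4 -3 W
4 90/29 90/13 -3780/377 90/29 5 -3 S
final 5 -2 E

n=0: pose=(5,-3,S); sL=90/29, sR=90/13; mL=-3780/377, mR=90/29; mL+mR=-90/13 → advance -1; mR−mL=4950/377 → turn +1·90°
n=1: pose=(5,-2,E); sL=45/13, sR=45/13; mL=-90/13, mR=45/13; mL+mR=-45/13 → advance -1; mR−mL=135/13 → turn +1·90°
n=2: pose=(4,-2,N); sL=18, sR=90/17; mL=-396/17, mR=18; mL+mR=-90/17 → advance -1; mR−mL=702/17 → turn +1·90°
n=3: pose=(4,-3,W); sL=45/4, sR=45/2; mL=-135/4, mR=45/4; mL+mR=-45/2 → advance -1; mR−mL=45 → turn +1·90°
n=4: pose=(5,-3,S); sL=90/29, sR=90/13; mL=-3780/377, mR=90/29; mL+mR=-90/13 → advance -1; mR−mL=4950/377 → turn +1·90°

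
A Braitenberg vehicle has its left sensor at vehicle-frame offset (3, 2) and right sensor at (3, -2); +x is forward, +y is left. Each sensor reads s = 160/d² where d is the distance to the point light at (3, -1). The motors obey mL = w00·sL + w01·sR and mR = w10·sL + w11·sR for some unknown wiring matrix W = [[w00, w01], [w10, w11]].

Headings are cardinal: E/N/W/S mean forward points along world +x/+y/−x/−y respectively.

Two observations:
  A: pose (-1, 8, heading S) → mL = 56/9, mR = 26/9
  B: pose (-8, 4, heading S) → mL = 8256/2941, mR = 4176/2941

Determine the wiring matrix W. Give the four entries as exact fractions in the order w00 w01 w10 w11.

obs A: pose=(-1,8,S) → sL=4, sR=20/9, mL=56/9, mR=26/9
obs B: pose=(-8,4,S) → sL=32/17, sR=160/173, mL=8256/2941, mR=4176/2941
sensor matrix S = [[4, 20/9], [32/17, 160/173]]; det S = -12800/26469
solve [mL_A; mL_B] = S·[w00; w01] and [mR_A; mR_B] = S·[w10; w11]:
  w00 = 1, w01 = 1, w10 = 1, w11 = -1/2

1 1 1 -1/2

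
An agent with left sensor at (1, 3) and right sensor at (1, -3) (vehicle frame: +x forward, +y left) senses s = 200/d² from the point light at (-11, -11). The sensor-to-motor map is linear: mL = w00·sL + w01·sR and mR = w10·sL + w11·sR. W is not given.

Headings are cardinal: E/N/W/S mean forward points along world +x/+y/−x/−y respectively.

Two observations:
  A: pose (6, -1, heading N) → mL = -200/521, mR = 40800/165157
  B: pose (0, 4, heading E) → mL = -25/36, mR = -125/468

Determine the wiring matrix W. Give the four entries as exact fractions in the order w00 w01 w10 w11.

obs A: pose=(6,-1,N) → sL=200/317, sR=200/521, mL=-200/521, mR=40800/165157
obs B: pose=(0,4,E) → sL=50/117, sR=25/36, mL=-25/36, mR=-125/468
sensor matrix S = [[200/317, 200/521], [50/117, 25/36]]; det S = 5296250/19323369
solve [mL_A; mL_B] = S·[w00; w01] and [mR_A; mR_B] = S·[w10; w11]:
  w00 = 0, w01 = -1, w10 = 1, w11 = -1

0 -1 1 -1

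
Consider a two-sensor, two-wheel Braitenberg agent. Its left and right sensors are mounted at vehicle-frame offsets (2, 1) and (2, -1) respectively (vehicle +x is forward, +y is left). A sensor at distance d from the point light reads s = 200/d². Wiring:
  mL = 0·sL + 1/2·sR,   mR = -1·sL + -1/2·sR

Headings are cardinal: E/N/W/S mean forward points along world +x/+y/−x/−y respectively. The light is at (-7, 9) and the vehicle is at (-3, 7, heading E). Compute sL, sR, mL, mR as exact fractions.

left sensor world pos  = (-1, 8); dL² = 37
right sensor world pos = (-1, 6); dR² = 45
sL = 200/37 = 200/37
sR = 200/45 = 40/9
mL = 0·sL + 1/2·sR = 20/9
mR = -1·sL + -1/2·sR = -2540/333

200/37 40/9 20/9 -2540/333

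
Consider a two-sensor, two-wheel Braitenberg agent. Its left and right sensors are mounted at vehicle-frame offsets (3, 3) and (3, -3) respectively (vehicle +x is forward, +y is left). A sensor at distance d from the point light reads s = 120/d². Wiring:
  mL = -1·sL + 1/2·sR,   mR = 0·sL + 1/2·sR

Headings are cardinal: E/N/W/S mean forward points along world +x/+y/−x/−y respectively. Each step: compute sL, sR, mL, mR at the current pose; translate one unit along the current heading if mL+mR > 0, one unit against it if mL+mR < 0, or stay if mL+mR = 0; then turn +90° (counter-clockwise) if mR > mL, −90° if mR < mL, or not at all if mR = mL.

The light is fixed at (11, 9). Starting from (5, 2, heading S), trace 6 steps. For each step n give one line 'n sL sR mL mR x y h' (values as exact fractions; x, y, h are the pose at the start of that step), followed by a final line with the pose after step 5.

n=0: pose=(5,2,S); sL=120/109, sR=120/181; mL=-15180/19729, mR=60/181; mL+mR=-8640/19729 → advance -1; mR−mL=120/109 → turn +1·90°
n=1: pose=(5,3,E); sL=20/3, sR=4/3; mL=-6, mR=2/3; mL+mR=-16/3 → advance -1; mR−mL=20/3 → turn +1·90°
n=2: pose=(4,3,N); sL=120/109, sR=24/5; mL=708/545, mR=12/5; mL+mR=2016/545 → advance +1; mR−mL=120/109 → turn +1·90°
n=3: pose=(4,4,W); sL=30/41, sR=15/13; mL=-165/1066, mR=15/26; mL+mR=225/533 → advance +1; mR−mL=30/41 → turn +1·90°
n=4: pose=(3,4,S); sL=120/89, sR=24/37; mL=-3372/3293, mR=12/37; mL+mR=-2304/3293 → advance -1; mR−mL=120/89 → turn +1·90°
n=5: pose=(3,5,E); sL=60/13, sR=60/37; mL=-1830/481, mR=30/37; mL+mR=-1440/481 → advance -1; mR−mL=60/13 → turn +1·90°

0 120/109 120/181 -15180/19729 60/181 5 2 S
1 20/3 4/3 -6 2/3 5 3 E
2 120/109 24/5 708/545 12/5 4 3 N
3 30/41 15/13 -165/1066 15/26 4 4 W
4 120/89 24/37 -3372/3293 12/37 3 4 S
5 60/13 60/37 -1830/481 30/37 3 5 E
final 2 5 N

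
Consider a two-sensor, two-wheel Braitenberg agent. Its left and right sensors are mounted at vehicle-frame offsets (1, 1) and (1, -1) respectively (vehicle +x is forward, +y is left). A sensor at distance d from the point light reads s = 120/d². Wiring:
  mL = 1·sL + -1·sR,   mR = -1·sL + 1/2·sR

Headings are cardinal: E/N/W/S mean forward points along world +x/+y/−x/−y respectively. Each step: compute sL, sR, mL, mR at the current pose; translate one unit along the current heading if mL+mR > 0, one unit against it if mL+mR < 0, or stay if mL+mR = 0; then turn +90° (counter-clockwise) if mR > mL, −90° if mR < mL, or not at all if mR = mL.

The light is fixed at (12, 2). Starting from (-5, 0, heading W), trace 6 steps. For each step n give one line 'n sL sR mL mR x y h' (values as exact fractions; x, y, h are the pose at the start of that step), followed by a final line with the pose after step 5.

n=0: pose=(-5,0,W); sL=40/111, sR=24/65; mL=-64/7215, mR=-1268/7215; mL+mR=-12/65 → advance -1; mR−mL=-1204/7215 → turn -1·90°
n=1: pose=(-4,0,N); sL=12/29, sR=60/113; mL=-384/3277, mR=-486/3277; mL+mR=-30/113 → advance -1; mR−mL=-102/3277 → turn -1·90°
n=2: pose=(-4,-1,E); sL=120/229, sR=120/241; mL=1440/55189, mR=-15180/55189; mL+mR=-60/241 → advance -1; mR−mL=-16620/55189 → turn -1·90°
n=3: pose=(-5,-1,S); sL=15/34, sR=6/17; mL=3/34, mR=-9/34; mL+mR=-3/17 → advance -1; mR−mL=-6/17 → turn -1·90°
n=4: pose=(-5,0,W); sL=40/111, sR=24/65; mL=-64/7215, mR=-1268/7215; mL+mR=-12/65 → advance -1; mR−mL=-1204/7215 → turn -1·90°
n=5: pose=(-4,0,N); sL=12/29, sR=60/113; mL=-384/3277, mR=-486/3277; mL+mR=-30/113 → advance -1; mR−mL=-102/3277 → turn -1·90°

0 40/111 24/65 -64/7215 -1268/7215 -5 0 W
1 12/29 60/113 -384/3277 -486/3277 -4 0 N
2 120/229 120/241 1440/55189 -15180/55189 -4 -1 E
3 15/34 6/17 3/34 -9/34 -5 -1 S
4 40/111 24/65 -64/7215 -1268/7215 -5 0 W
5 12/29 60/113 -384/3277 -486/3277 -4 0 N
final -4 -1 E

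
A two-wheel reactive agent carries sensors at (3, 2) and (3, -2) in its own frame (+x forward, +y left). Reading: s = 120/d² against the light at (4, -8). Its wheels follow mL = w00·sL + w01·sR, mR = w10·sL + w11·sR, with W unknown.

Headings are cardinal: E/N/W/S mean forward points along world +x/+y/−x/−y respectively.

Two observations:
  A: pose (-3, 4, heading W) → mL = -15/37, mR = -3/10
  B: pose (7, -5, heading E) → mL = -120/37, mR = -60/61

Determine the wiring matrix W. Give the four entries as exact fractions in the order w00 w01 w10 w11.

obs A: pose=(-3,4,W) → sL=3/5, sR=15/37, mL=-15/37, mR=-3/10
obs B: pose=(7,-5,E) → sL=120/61, sR=120/37, mL=-120/37, mR=-60/61
sensor matrix S = [[3/5, 15/37], [120/61, 120/37]]; det S = 2592/2257
solve [mL_A; mL_B] = S·[w00; w01] and [mR_A; mR_B] = S·[w10; w11]:
  w00 = 0, w01 = -1, w10 = -1/2, w11 = 0

0 -1 -1/2 0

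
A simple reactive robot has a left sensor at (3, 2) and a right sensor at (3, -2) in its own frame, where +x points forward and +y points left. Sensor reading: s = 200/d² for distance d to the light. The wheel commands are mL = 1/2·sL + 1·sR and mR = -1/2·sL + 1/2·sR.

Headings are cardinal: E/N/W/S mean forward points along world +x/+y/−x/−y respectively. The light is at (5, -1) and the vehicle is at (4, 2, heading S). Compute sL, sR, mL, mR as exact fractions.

200 200/9 1100/9 -800/9

left sensor world pos  = (6, -1); dL² = 1
right sensor world pos = (2, -1); dR² = 9
sL = 200/1 = 200
sR = 200/9 = 200/9
mL = 1/2·sL + 1·sR = 1100/9
mR = -1/2·sL + 1/2·sR = -800/9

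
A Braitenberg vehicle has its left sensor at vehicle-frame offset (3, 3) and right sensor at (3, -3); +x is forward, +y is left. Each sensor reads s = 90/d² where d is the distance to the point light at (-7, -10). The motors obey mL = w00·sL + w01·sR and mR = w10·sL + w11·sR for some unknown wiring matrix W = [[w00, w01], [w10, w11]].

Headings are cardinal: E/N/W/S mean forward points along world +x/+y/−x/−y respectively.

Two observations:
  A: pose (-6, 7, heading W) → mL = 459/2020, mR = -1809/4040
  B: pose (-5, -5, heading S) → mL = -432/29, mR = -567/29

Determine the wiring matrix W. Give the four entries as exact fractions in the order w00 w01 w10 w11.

1 -1 -1/2 -1

obs A: pose=(-6,7,W) → sL=9/20, sR=45/202, mL=459/2020, mR=-1809/4040
obs B: pose=(-5,-5,S) → sL=90/29, sR=18, mL=-432/29, mR=-567/29
sensor matrix S = [[9/20, 45/202], [90/29, 18]]; det S = 216999/29290
solve [mL_A; mL_B] = S·[w00; w01] and [mR_A; mR_B] = S·[w10; w11]:
  w00 = 1, w01 = -1, w10 = -1/2, w11 = -1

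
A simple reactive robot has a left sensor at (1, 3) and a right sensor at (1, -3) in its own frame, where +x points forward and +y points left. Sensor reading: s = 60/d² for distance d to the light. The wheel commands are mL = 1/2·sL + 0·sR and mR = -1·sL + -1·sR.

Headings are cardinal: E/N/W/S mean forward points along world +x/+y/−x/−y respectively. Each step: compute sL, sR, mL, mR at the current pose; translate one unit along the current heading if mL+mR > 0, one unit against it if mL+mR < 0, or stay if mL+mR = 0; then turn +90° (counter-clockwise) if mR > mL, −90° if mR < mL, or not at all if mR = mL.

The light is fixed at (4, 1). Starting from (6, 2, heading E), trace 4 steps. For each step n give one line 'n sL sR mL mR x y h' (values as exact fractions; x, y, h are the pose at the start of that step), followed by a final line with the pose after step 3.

0 12/5 60/13 6/5 -456/65 6 2 E
1 15/4 15 15/8 -75/4 5 2 S
2 60 12/5 30 -312/5 5 3 W
3 6 30/17 3 -132/17 6 3 N
final 6 2 E

n=0: pose=(6,2,E); sL=12/5, sR=60/13; mL=6/5, mR=-456/65; mL+mR=-378/65 → advance -1; mR−mL=-534/65 → turn -1·90°
n=1: pose=(5,2,S); sL=15/4, sR=15; mL=15/8, mR=-75/4; mL+mR=-135/8 → advance -1; mR−mL=-165/8 → turn -1·90°
n=2: pose=(5,3,W); sL=60, sR=12/5; mL=30, mR=-312/5; mL+mR=-162/5 → advance -1; mR−mL=-462/5 → turn -1·90°
n=3: pose=(6,3,N); sL=6, sR=30/17; mL=3, mR=-132/17; mL+mR=-81/17 → advance -1; mR−mL=-183/17 → turn -1·90°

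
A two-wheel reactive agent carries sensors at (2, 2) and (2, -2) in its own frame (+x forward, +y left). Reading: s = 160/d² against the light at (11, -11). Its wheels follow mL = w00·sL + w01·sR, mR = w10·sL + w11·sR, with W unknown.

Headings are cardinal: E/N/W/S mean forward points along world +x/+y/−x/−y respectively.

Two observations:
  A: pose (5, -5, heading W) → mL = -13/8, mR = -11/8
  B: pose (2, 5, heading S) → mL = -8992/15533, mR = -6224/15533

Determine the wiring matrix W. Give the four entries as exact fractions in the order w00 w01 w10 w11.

obs A: pose=(5,-5,W) → sL=2, sR=5/4, mL=-13/8, mR=-11/8
obs B: pose=(2,5,S) → sL=32/49, sR=160/317, mL=-8992/15533, mR=-6224/15533
sensor matrix S = [[2, 5/4], [32/49, 160/317]]; det S = 3000/15533
solve [mL_A; mL_B] = S·[w00; w01] and [mR_A; mR_B] = S·[w10; w11]:
  w00 = -1/2, w01 = -1/2, w10 = -1, w11 = 1/2

-1/2 -1/2 -1 1/2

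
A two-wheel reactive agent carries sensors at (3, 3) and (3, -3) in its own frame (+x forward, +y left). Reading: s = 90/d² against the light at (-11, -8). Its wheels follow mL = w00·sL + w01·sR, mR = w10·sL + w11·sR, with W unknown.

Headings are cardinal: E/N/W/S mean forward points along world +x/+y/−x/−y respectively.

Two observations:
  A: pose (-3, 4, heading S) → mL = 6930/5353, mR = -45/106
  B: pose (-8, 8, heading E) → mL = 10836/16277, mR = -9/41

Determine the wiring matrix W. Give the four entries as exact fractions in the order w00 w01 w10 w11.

obs A: pose=(-3,4,S) → sL=45/101, sR=45/53, mL=6930/5353, mR=-45/106
obs B: pose=(-8,8,E) → sL=90/397, sR=18/41, mL=10836/16277, mR=-9/41
sensor matrix S = [[45/101, 45/53], [90/397, 18/41]]; det S = 272160/87130781
solve [mL_A; mL_B] = S·[w00; w01] and [mR_A; mR_B] = S·[w10; w11]:
  w00 = 1, w01 = 1, w10 = 0, w11 = -1/2

1 1 0 -1/2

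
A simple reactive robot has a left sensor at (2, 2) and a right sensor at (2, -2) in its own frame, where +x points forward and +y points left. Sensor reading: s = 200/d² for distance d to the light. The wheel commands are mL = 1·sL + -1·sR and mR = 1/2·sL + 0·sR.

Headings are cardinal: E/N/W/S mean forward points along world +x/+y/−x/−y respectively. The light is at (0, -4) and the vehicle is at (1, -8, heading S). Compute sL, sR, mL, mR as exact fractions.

left sensor world pos  = (3, -10); dL² = 45
right sensor world pos = (-1, -10); dR² = 37
sL = 200/45 = 40/9
sR = 200/37 = 200/37
mL = 1·sL + -1·sR = -320/333
mR = 1/2·sL + 0·sR = 20/9

40/9 200/37 -320/333 20/9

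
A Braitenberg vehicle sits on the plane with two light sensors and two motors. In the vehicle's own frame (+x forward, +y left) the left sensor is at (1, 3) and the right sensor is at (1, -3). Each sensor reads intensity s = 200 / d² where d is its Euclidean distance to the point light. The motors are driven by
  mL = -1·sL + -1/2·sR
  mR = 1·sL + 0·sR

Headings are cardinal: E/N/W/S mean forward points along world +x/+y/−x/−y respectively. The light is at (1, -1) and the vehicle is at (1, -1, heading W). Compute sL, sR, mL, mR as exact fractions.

20 20 -30 20

left sensor world pos  = (0, -4); dL² = 10
right sensor world pos = (0, 2); dR² = 10
sL = 200/10 = 20
sR = 200/10 = 20
mL = -1·sL + -1/2·sR = -30
mR = 1·sL + 0·sR = 20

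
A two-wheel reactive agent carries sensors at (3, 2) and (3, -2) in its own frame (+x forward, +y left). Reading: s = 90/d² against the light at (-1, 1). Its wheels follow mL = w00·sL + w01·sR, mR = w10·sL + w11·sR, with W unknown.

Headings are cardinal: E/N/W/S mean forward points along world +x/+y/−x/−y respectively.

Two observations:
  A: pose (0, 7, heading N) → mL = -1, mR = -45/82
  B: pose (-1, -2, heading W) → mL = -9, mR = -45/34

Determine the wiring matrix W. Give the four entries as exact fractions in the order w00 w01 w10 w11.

obs A: pose=(0,7,N) → sL=45/41, sR=1, mL=-1, mR=-45/82
obs B: pose=(-1,-2,W) → sL=45/17, sR=9, mL=-9, mR=-45/34
sensor matrix S = [[45/41, 1], [45/17, 9]]; det S = 5040/697
solve [mL_A; mL_B] = S·[w00; w01] and [mR_A; mR_B] = S·[w10; w11]:
  w00 = 0, w01 = -1, w10 = -1/2, w11 = 0

0 -1 -1/2 0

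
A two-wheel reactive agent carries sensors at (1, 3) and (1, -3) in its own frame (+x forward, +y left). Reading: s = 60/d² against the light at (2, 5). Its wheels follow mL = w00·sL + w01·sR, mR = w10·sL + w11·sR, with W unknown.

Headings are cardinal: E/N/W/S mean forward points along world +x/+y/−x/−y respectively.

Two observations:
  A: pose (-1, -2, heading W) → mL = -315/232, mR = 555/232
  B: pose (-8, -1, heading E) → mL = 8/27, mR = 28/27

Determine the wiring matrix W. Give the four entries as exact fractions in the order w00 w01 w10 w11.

obs A: pose=(-1,-2,W) → sL=15/29, sR=15/8, mL=-315/232, mR=555/232
obs B: pose=(-8,-1,E) → sL=2/3, sR=10/27, mL=8/27, mR=28/27
sensor matrix S = [[15/29, 15/8], [2/3, 10/27]]; det S = -1105/1044
solve [mL_A; mL_B] = S·[w00; w01] and [mR_A; mR_B] = S·[w10; w11]:
  w00 = 1, w01 = -1, w10 = 1, w11 = 1

1 -1 1 1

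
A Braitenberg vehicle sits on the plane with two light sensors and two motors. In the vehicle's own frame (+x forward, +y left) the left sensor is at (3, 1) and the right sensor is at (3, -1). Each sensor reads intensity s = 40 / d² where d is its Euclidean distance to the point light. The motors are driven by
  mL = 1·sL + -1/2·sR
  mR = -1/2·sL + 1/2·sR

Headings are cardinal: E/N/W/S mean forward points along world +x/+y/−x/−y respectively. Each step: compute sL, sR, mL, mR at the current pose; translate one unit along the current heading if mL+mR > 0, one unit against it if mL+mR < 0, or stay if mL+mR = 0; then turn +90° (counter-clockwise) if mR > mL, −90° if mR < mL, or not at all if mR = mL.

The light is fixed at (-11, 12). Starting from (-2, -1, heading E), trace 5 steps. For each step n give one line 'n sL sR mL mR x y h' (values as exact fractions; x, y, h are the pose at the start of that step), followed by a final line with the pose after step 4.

0 5/36 2/17 49/612 -13/1224 -2 -1 E
1 40/377 40/337 5940/127049 800/127049 -1 -1 S
2 20/137 20/109 810/14933 280/14933 -1 -2 W
3 8/37 40/221 1028/8177 -144/8177 -2 -2 N
4 5/36 2/17 49/612 -13/1224 -2 -1 E
final -1 -1 S

n=0: pose=(-2,-1,E); sL=5/36, sR=2/17; mL=49/612, mR=-13/1224; mL+mR=5/72 → advance +1; mR−mL=-37/408 → turn -1·90°
n=1: pose=(-1,-1,S); sL=40/377, sR=40/337; mL=5940/127049, mR=800/127049; mL+mR=20/377 → advance +1; mR−mL=-5140/127049 → turn -1·90°
n=2: pose=(-1,-2,W); sL=20/137, sR=20/109; mL=810/14933, mR=280/14933; mL+mR=10/137 → advance +1; mR−mL=-530/14933 → turn -1·90°
n=3: pose=(-2,-2,N); sL=8/37, sR=40/221; mL=1028/8177, mR=-144/8177; mL+mR=4/37 → advance +1; mR−mL=-1172/8177 → turn -1·90°
n=4: pose=(-2,-1,E); sL=5/36, sR=2/17; mL=49/612, mR=-13/1224; mL+mR=5/72 → advance +1; mR−mL=-37/408 → turn -1·90°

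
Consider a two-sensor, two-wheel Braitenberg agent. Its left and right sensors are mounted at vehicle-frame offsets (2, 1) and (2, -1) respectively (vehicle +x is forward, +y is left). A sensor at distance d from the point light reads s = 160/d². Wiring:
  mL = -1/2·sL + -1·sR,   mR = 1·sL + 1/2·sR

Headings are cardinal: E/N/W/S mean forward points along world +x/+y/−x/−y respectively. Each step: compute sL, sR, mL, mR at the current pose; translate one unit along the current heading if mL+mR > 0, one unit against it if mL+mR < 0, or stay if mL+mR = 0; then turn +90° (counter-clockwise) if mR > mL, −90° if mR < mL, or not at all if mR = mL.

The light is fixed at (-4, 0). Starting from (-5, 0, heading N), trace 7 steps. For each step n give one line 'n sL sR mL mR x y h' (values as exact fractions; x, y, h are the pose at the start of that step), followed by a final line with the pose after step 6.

n=0: pose=(-5,0,N); sL=20, sR=40; mL=-50, mR=40; mL+mR=-10 → advance -1; mR−mL=90 → turn +1·90°
n=1: pose=(-5,-1,W); sL=160/13, sR=160/9; mL=-2800/117, mR=2480/117; mL+mR=-320/117 → advance -1; mR−mL=1760/39 → turn +1·90°
n=2: pose=(-4,-1,S); sL=16, sR=16; mL=-24, mR=24; mL+mR=0 → advance +0; mR−mL=48 → turn +1·90°
n=3: pose=(-4,-1,E); sL=40, sR=20; mL=-40, mR=50; mL+mR=10 → advance +1; mR−mL=90 → turn +1·90°
n=4: pose=(-3,-1,N); sL=160, sR=32; mL=-112, mR=176; mL+mR=64 → advance +1; mR−mL=288 → turn +1·90°
n=5: pose=(-3,0,W); sL=80, sR=80; mL=-120, mR=120; mL+mR=0 → advance +0; mR−mL=240 → turn +1·90°
n=6: pose=(-3,0,S); sL=20, sR=40; mL=-50, mR=40; mL+mR=-10 → advance -1; mR−mL=90 → turn +1·90°

0 20 40 -50 40 -5 0 N
1 160/13 160/9 -2800/117 2480/117 -5 -1 W
2 16 16 -24 24 -4 -1 S
3 40 20 -40 50 -4 -1 E
4 160 32 -112 176 -3 -1 N
5 80 80 -120 120 -3 0 W
6 20 40 -50 40 -3 0 S
final -3 1 E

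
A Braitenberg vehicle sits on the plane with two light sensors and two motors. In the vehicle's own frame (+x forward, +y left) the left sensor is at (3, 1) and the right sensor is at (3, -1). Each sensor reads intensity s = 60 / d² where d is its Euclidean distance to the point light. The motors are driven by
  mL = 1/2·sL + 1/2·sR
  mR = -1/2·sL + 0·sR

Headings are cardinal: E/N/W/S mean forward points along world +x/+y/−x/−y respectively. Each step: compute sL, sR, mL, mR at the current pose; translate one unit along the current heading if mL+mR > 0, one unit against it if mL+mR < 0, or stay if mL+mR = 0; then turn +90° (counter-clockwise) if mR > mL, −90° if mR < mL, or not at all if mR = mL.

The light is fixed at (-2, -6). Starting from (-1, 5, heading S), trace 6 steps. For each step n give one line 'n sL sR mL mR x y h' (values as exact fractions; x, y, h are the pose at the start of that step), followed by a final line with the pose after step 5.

0 15/17 15/16 495/544 -15/34 -1 5 S
1 12/17 12/25 252/425 -6/17 -1 4 W
2 6/17 6/17 6/17 -3/17 -2 4 N
3 20/51 60/109 2620/5559 -10/51 -2 5 E
4 15/17 15/16 495/544 -15/34 -1 5 S
5 12/17 12/25 252/425 -6/17 -1 4 W
final -2 4 N

n=0: pose=(-1,5,S); sL=15/17, sR=15/16; mL=495/544, mR=-15/34; mL+mR=15/32 → advance +1; mR−mL=-735/544 → turn -1·90°
n=1: pose=(-1,4,W); sL=12/17, sR=12/25; mL=252/425, mR=-6/17; mL+mR=6/25 → advance +1; mR−mL=-402/425 → turn -1·90°
n=2: pose=(-2,4,N); sL=6/17, sR=6/17; mL=6/17, mR=-3/17; mL+mR=3/17 → advance +1; mR−mL=-9/17 → turn -1·90°
n=3: pose=(-2,5,E); sL=20/51, sR=60/109; mL=2620/5559, mR=-10/51; mL+mR=30/109 → advance +1; mR−mL=-3710/5559 → turn -1·90°
n=4: pose=(-1,5,S); sL=15/17, sR=15/16; mL=495/544, mR=-15/34; mL+mR=15/32 → advance +1; mR−mL=-735/544 → turn -1·90°
n=5: pose=(-1,4,W); sL=12/17, sR=12/25; mL=252/425, mR=-6/17; mL+mR=6/25 → advance +1; mR−mL=-402/425 → turn -1·90°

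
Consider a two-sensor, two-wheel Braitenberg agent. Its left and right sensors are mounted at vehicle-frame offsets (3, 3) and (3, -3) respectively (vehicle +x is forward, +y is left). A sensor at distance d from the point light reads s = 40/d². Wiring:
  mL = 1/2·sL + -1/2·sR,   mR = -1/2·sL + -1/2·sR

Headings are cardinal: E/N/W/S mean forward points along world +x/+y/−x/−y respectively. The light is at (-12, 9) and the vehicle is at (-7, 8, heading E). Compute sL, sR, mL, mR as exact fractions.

10/17 1/2 3/68 -37/68

left sensor world pos  = (-4, 11); dL² = 68
right sensor world pos = (-4, 5); dR² = 80
sL = 40/68 = 10/17
sR = 40/80 = 1/2
mL = 1/2·sL + -1/2·sR = 3/68
mR = -1/2·sL + -1/2·sR = -37/68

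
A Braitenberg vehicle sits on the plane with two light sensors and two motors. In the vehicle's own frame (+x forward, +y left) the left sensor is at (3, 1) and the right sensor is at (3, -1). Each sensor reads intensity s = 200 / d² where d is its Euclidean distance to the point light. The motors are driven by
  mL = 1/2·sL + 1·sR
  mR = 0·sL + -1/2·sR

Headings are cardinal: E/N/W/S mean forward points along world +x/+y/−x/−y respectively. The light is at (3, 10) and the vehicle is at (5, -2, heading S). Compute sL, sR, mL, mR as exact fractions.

100/117 100/113 17350/13221 -50/113

left sensor world pos  = (6, -5); dL² = 234
right sensor world pos = (4, -5); dR² = 226
sL = 200/234 = 100/117
sR = 200/226 = 100/113
mL = 1/2·sL + 1·sR = 17350/13221
mR = 0·sL + -1/2·sR = -50/113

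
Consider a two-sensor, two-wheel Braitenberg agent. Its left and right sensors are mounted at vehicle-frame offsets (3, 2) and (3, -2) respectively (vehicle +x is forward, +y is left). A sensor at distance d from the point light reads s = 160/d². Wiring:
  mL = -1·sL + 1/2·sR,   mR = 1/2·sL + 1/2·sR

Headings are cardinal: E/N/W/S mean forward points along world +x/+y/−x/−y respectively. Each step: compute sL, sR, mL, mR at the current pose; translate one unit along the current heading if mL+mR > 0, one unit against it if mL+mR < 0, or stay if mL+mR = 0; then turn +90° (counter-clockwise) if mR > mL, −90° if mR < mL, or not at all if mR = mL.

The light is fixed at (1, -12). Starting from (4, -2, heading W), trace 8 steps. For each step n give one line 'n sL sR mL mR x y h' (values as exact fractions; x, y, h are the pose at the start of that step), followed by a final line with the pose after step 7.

n=0: pose=(4,-2,W); sL=5/2, sR=10/9; mL=-35/18, mR=65/36; mL+mR=-5/36 → advance -1; mR−mL=15/4 → turn +1·90°
n=1: pose=(5,-2,S); sL=32/17, sR=160/53; mL=-336/901, mR=2208/901; mL+mR=1872/901 → advance +1; mR−mL=48/17 → turn +1·90°
n=2: pose=(5,-3,E); sL=16/17, sR=80/49; mL=-104/833, mR=1072/833; mL+mR=968/833 → advance +1; mR−mL=24/17 → turn +1·90°
n=3: pose=(6,-3,N); sL=160/153, sR=160/193; mL=-18640/29529, mR=27680/29529; mL+mR=9040/29529 → advance +1; mR−mL=80/51 → turn +1·90°
n=4: pose=(6,-2,W); sL=40/17, sR=40/37; mL=-1140/629, mR=1080/629; mL+mR=-60/629 → advance -1; mR−mL=60/17 → turn +1·90°
n=5: pose=(7,-2,S); sL=160/113, sR=32/13; mL=-272/1469, mR=2848/1469; mL+mR=2576/1469 → advance +1; mR−mL=240/113 → turn +1·90°
n=6: pose=(7,-3,E); sL=80/101, sR=16/13; mL=-232/1313, mR=1328/1313; mL+mR=1096/1313 → advance +1; mR−mL=120/101 → turn +1·90°
n=7: pose=(8,-3,N); sL=160/169, sR=32/45; mL=-4496/7605, mR=6304/7605; mL+mR=1808/7605 → advance +1; mR−mL=240/169 → turn +1·90°

0 5/2 10/9 -35/18 65/36 4 -2 W
1 32/17 160/53 -336/901 2208/901 5 -2 S
2 16/17 80/49 -104/833 1072/833 5 -3 E
3 160/153 160/193 -18640/29529 27680/29529 6 -3 N
4 40/17 40/37 -1140/629 1080/629 6 -2 W
5 160/113 32/13 -272/1469 2848/1469 7 -2 S
6 80/101 16/13 -232/1313 1328/1313 7 -3 E
7 160/169 32/45 -4496/7605 6304/7605 8 -3 N
final 8 -2 W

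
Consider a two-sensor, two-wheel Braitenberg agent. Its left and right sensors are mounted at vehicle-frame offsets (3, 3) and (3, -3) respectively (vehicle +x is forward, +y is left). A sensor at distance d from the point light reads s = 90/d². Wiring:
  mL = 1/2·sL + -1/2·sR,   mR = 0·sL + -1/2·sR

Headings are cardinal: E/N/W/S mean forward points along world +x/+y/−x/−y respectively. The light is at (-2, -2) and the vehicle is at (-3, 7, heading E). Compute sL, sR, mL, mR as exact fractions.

45/74 9/4 -243/296 -9/8

left sensor world pos  = (0, 10); dL² = 148
right sensor world pos = (0, 4); dR² = 40
sL = 90/148 = 45/74
sR = 90/40 = 9/4
mL = 1/2·sL + -1/2·sR = -243/296
mR = 0·sL + -1/2·sR = -9/8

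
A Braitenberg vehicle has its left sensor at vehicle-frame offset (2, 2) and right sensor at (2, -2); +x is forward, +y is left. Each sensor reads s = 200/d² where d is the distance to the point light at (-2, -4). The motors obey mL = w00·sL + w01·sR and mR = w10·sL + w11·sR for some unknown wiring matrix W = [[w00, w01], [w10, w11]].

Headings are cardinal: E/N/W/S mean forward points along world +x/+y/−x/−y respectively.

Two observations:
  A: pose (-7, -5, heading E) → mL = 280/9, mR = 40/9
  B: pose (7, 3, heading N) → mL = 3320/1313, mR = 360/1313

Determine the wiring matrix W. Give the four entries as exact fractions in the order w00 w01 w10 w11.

obs A: pose=(-7,-5,E) → sL=20, sR=100/9, mL=280/9, mR=40/9
obs B: pose=(7,3,N) → sL=20/13, sR=100/101, mL=3320/1313, mR=360/1313
sensor matrix S = [[20, 100/9], [20/13, 100/101]]; det S = 32000/11817
solve [mL_A; mL_B] = S·[w00; w01] and [mR_A; mR_B] = S·[w10; w11]:
  w00 = 1, w01 = 1, w10 = 1/2, w11 = -1/2

1 1 1/2 -1/2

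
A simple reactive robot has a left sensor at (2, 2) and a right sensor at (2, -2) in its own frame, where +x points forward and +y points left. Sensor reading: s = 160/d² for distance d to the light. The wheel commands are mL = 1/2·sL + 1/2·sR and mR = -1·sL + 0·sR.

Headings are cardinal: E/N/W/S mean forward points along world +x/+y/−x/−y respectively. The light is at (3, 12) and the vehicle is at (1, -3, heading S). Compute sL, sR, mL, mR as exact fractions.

left sensor world pos  = (3, -5); dL² = 289
right sensor world pos = (-1, -5); dR² = 305
sL = 160/289 = 160/289
sR = 160/305 = 32/61
mL = 1/2·sL + 1/2·sR = 9504/17629
mR = -1·sL + 0·sR = -160/289

160/289 32/61 9504/17629 -160/289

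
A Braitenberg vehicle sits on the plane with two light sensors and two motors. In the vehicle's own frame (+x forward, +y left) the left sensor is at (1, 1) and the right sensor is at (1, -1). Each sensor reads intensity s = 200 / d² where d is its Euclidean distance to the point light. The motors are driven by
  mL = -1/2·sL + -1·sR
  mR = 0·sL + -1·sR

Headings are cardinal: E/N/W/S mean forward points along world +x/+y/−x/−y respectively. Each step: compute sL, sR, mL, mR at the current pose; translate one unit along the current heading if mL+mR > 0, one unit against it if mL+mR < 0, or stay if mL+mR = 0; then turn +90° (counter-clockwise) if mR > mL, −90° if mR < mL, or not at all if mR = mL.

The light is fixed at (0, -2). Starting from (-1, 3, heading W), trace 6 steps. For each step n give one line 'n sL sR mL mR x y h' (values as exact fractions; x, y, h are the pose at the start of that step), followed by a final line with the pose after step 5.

n=0: pose=(-1,3,W); sL=10, sR=5; mL=-10, mR=-5; mL+mR=-15 → advance -1; mR−mL=5 → turn +1·90°
n=1: pose=(0,3,S); sL=200/17, sR=200/17; mL=-300/17, mR=-200/17; mL+mR=-500/17 → advance -1; mR−mL=100/17 → turn +1·90°
n=2: pose=(0,4,E); sL=4, sR=100/13; mL=-126/13, mR=-100/13; mL+mR=-226/13 → advance -1; mR−mL=2 → turn +1·90°
n=3: pose=(-1,4,N); sL=200/53, sR=200/49; mL=-15500/2597, mR=-200/49; mL+mR=-26100/2597 → advance -1; mR−mL=100/53 → turn +1·90°
n=4: pose=(-1,3,W); sL=10, sR=5; mL=-10, mR=-5; mL+mR=-15 → advance -1; mR−mL=5 → turn +1·90°
n=5: pose=(0,3,S); sL=200/17, sR=200/17; mL=-300/17, mR=-200/17; mL+mR=-500/17 → advance -1; mR−mL=100/17 → turn +1·90°

0 10 5 -10 -5 -1 3 W
1 200/17 200/17 -300/17 -200/17 0 3 S
2 4 100/13 -126/13 -100/13 0 4 E
3 200/53 200/49 -15500/2597 -200/49 -1 4 N
4 10 5 -10 -5 -1 3 W
5 200/17 200/17 -300/17 -200/17 0 3 S
final 0 4 E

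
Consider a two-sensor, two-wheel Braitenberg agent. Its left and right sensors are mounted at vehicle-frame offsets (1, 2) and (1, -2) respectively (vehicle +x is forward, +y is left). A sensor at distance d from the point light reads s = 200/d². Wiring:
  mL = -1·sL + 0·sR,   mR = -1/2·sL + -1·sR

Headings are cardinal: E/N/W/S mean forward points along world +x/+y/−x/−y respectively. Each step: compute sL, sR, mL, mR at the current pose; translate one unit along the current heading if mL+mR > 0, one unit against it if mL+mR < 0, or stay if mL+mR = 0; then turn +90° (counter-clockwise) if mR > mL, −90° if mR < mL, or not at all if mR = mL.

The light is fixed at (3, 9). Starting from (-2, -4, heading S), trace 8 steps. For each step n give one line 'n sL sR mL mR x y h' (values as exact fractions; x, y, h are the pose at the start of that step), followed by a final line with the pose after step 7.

0 40/41 40/49 -40/41 -2620/2009 -2 -4 S
1 25/29 25/17 -25/29 -1875/986 -2 -3 W
2 200/157 8/5 -200/157 -1756/785 -1 -3 N
3 20/13 100/117 -20/13 -190/117 -1 -4 E
4 40/41 40/49 -40/41 -2620/2009 -2 -4 S
5 25/29 25/17 -25/29 -1875/986 -2 -3 W
6 200/157 8/5 -200/157 -1756/785 -1 -3 N
7 20/13 100/117 -20/13 -190/117 -1 -4 E
final -2 -4 S

n=0: pose=(-2,-4,S); sL=40/41, sR=40/49; mL=-40/41, mR=-2620/2009; mL+mR=-4580/2009 → advance -1; mR−mL=-660/2009 → turn -1·90°
n=1: pose=(-2,-3,W); sL=25/29, sR=25/17; mL=-25/29, mR=-1875/986; mL+mR=-2725/986 → advance -1; mR−mL=-1025/986 → turn -1·90°
n=2: pose=(-1,-3,N); sL=200/157, sR=8/5; mL=-200/157, mR=-1756/785; mL+mR=-2756/785 → advance -1; mR−mL=-756/785 → turn -1·90°
n=3: pose=(-1,-4,E); sL=20/13, sR=100/117; mL=-20/13, mR=-190/117; mL+mR=-370/117 → advance -1; mR−mL=-10/117 → turn -1·90°
n=4: pose=(-2,-4,S); sL=40/41, sR=40/49; mL=-40/41, mR=-2620/2009; mL+mR=-4580/2009 → advance -1; mR−mL=-660/2009 → turn -1·90°
n=5: pose=(-2,-3,W); sL=25/29, sR=25/17; mL=-25/29, mR=-1875/986; mL+mR=-2725/986 → advance -1; mR−mL=-1025/986 → turn -1·90°
n=6: pose=(-1,-3,N); sL=200/157, sR=8/5; mL=-200/157, mR=-1756/785; mL+mR=-2756/785 → advance -1; mR−mL=-756/785 → turn -1·90°
n=7: pose=(-1,-4,E); sL=20/13, sR=100/117; mL=-20/13, mR=-190/117; mL+mR=-370/117 → advance -1; mR−mL=-10/117 → turn -1·90°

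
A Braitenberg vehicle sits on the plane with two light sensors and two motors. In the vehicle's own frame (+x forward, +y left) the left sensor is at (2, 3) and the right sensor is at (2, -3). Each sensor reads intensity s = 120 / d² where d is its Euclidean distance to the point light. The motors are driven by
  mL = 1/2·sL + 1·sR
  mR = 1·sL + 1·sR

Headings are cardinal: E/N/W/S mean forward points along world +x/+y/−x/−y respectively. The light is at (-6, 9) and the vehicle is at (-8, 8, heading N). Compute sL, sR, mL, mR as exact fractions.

60/13 60 810/13 840/13

left sensor world pos  = (-11, 10); dL² = 26
right sensor world pos = (-5, 10); dR² = 2
sL = 120/26 = 60/13
sR = 120/2 = 60
mL = 1/2·sL + 1·sR = 810/13
mR = 1·sL + 1·sR = 840/13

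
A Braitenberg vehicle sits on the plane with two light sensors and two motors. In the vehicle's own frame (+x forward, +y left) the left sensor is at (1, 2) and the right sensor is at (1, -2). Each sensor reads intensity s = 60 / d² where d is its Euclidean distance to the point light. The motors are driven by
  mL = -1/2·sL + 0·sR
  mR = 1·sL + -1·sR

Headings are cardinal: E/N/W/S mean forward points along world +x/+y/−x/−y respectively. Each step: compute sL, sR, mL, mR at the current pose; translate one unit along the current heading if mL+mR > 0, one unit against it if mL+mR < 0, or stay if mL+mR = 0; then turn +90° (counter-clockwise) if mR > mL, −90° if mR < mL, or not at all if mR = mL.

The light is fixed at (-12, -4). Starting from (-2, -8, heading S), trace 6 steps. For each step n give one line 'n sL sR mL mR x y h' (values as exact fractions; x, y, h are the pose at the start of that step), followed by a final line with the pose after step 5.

0 60/169 60/89 -30/169 -4800/15041 -2 -8 S
1 30/53 30/41 -15/53 -360/2173 -2 -7 W
2 12/37 60/97 -6/37 -1056/3589 -1 -7 S
3 15/29 3/5 -15/58 -12/145 -1 -6 W
4 12/41 60/109 -6/41 -1152/4469 0 -6 S
5 6/13 30/61 -3/13 -24/793 0 -5 W
final 1 -5 S

n=0: pose=(-2,-8,S); sL=60/169, sR=60/89; mL=-30/169, mR=-4800/15041; mL+mR=-7470/15041 → advance -1; mR−mL=-2130/15041 → turn -1·90°
n=1: pose=(-2,-7,W); sL=30/53, sR=30/41; mL=-15/53, mR=-360/2173; mL+mR=-975/2173 → advance -1; mR−mL=255/2173 → turn +1·90°
n=2: pose=(-1,-7,S); sL=12/37, sR=60/97; mL=-6/37, mR=-1056/3589; mL+mR=-1638/3589 → advance -1; mR−mL=-474/3589 → turn -1·90°
n=3: pose=(-1,-6,W); sL=15/29, sR=3/5; mL=-15/58, mR=-12/145; mL+mR=-99/290 → advance -1; mR−mL=51/290 → turn +1·90°
n=4: pose=(0,-6,S); sL=12/41, sR=60/109; mL=-6/41, mR=-1152/4469; mL+mR=-1806/4469 → advance -1; mR−mL=-498/4469 → turn -1·90°
n=5: pose=(0,-5,W); sL=6/13, sR=30/61; mL=-3/13, mR=-24/793; mL+mR=-207/793 → advance -1; mR−mL=159/793 → turn +1·90°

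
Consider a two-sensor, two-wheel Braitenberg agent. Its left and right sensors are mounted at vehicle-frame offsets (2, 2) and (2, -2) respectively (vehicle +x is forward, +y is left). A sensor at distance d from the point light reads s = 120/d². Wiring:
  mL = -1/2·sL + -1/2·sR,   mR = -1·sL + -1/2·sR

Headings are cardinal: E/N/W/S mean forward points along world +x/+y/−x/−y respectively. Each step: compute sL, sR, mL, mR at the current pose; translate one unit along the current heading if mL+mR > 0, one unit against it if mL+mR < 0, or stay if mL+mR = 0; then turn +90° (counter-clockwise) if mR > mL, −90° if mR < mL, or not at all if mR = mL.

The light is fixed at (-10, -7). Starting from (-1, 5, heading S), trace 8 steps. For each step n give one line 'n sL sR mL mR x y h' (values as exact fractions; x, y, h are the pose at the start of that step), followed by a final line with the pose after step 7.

0 120/221 120/149 -22200/32929 -31140/32929 -1 5 S
1 12/17 60/137 -1332/2329 -2154/2329 -1 6 W
2 120/289 40/123 -13160/35547 -20540/35547 0 6 N
3 6/17 30/61 -438/1037 -621/1037 0 5 E
4 120/221 120/149 -22200/32929 -31140/32929 -1 5 S
5 12/17 60/137 -1332/2329 -2154/2329 -1 6 W
6 120/289 40/123 -13160/35547 -20540/35547 0 6 N
7 6/17 30/61 -438/1037 -621/1037 0 5 E
final -1 5 S

n=0: pose=(-1,5,S); sL=120/221, sR=120/149; mL=-22200/32929, mR=-31140/32929; mL+mR=-53340/32929 → advance -1; mR−mL=-60/221 → turn -1·90°
n=1: pose=(-1,6,W); sL=12/17, sR=60/137; mL=-1332/2329, mR=-2154/2329; mL+mR=-3486/2329 → advance -1; mR−mL=-6/17 → turn -1·90°
n=2: pose=(0,6,N); sL=120/289, sR=40/123; mL=-13160/35547, mR=-20540/35547; mL+mR=-33700/35547 → advance -1; mR−mL=-60/289 → turn -1·90°
n=3: pose=(0,5,E); sL=6/17, sR=30/61; mL=-438/1037, mR=-621/1037; mL+mR=-1059/1037 → advance -1; mR−mL=-3/17 → turn -1·90°
n=4: pose=(-1,5,S); sL=120/221, sR=120/149; mL=-22200/32929, mR=-31140/32929; mL+mR=-53340/32929 → advance -1; mR−mL=-60/221 → turn -1·90°
n=5: pose=(-1,6,W); sL=12/17, sR=60/137; mL=-1332/2329, mR=-2154/2329; mL+mR=-3486/2329 → advance -1; mR−mL=-6/17 → turn -1·90°
n=6: pose=(0,6,N); sL=120/289, sR=40/123; mL=-13160/35547, mR=-20540/35547; mL+mR=-33700/35547 → advance -1; mR−mL=-60/289 → turn -1·90°
n=7: pose=(0,5,E); sL=6/17, sR=30/61; mL=-438/1037, mR=-621/1037; mL+mR=-1059/1037 → advance -1; mR−mL=-3/17 → turn -1·90°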